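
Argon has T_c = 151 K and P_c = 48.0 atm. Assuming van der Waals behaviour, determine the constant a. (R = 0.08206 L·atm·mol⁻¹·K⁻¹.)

a ≈ 1.349 L²·atm/mol²

From T_c = 8a/(27Rb) and P_c = a/(27b²): a = 27 R² T_c²/(64 P_c).
a = 27×(0.08206)²×(151)²/(64×48.0) = 4145.5/3072.0 = 1.349 L²·atm/mol²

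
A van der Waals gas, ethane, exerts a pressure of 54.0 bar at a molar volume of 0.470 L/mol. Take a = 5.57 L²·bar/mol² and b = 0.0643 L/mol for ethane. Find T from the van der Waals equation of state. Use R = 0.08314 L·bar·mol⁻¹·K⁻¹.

T ≈ 386.5 K

T = (P + a/V_m²)(V_m − b)/R
P + a/V_m² = 54.0 + 5.57/(0.470)² = 79.215 bar
V_m − b = 0.470 − 0.0643 = 0.40570 L/mol
T = (79.215)(0.40570)/0.08314 = 386.5 K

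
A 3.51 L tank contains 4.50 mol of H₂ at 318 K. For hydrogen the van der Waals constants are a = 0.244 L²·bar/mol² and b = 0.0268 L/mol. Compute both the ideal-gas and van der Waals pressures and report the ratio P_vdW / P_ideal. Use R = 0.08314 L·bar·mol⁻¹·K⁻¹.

P_vdW / P_ideal ≈ 1.024

Ideal: P_ideal = nRT/V = (4.50)(0.08314)(318)/3.51 = 33.8955 bar
vdW: P = nRT/(V − nb) − a n²/V² = 118.973/3.38940 − 4.94100/12.3201 = 35.1015 − 0.401052 = 34.7004 bar
Ratio = 34.7004/33.8955 = 1.024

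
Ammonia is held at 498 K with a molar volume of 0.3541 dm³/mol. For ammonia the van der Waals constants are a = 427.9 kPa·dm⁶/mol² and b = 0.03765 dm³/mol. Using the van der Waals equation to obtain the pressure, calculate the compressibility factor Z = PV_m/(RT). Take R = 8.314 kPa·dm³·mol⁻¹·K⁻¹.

Z ≈ 0.8271

P = RT/(V_m − b) − a/V_m² = (8.314)(498)/(0.3541 − 0.03765) − 427.9/(0.3541)²
  = 4140.4/0.31645 − 3412.6 = 13084 − 3412.6 = 9671 kPa
Z = PV_m/(RT) = (9671)(0.3541)/((8.314)(498)) = 3424.5/4140.4 = 0.8271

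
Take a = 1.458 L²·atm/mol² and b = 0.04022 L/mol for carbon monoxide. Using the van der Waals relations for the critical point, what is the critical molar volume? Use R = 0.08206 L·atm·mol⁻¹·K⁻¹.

For a van der Waals gas, V_m,c = 3b.
V_m,c = 3×0.04022 = 0.1207 L/mol

V_m,c ≈ 0.1207 L/mol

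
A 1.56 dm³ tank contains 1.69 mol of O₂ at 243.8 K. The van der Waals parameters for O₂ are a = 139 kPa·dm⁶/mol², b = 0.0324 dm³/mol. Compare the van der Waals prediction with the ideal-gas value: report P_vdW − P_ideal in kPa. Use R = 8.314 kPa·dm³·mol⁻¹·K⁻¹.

ΔP ≈ -83.3 kPa

Ideal: P_ideal = nRT/V = (1.69)(8.314)(243.8)/1.56 = 2195.87 kPa
vdW: P = nRT/(V − nb) − a n²/V² = 3425.55/1.50524 − 396.998/2.43360 = 2275.75 − 163.132 = 2112.62 kPa
ΔP = 2112.62 − 2195.87 = -83.3 kPa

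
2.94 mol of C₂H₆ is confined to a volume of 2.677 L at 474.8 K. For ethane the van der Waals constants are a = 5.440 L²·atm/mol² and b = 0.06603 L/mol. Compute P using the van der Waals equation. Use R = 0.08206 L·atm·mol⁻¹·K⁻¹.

P ≈ 39.57 atm

P = nRT/(V − nb) − a n²/V²
nRT/(V − nb) = (2.94)(0.08206)(474.8)/(2.677 − 2.94×0.06603) = 114.55/2.4829 = 46.136 atm
a n²/V² = (5.440)(2.94)²/(2.677)² = 6.5614 atm
P = 46.136 − 6.5614 = 39.57 atm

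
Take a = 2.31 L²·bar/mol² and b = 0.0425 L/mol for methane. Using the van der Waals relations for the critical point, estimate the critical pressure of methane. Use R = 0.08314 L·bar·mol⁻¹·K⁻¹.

P_c ≈ 47.37 bar

For a van der Waals gas, P_c = a/(27b²).
P_c = 2.31/(27×(0.0425)²) = 2.31/0.048769 = 47.37 bar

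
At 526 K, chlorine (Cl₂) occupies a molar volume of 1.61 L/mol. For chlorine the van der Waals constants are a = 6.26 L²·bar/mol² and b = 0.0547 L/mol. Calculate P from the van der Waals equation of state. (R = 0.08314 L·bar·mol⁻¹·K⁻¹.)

P = RT/(V_m − b) − a/V_m²
RT/(V_m − b) = (0.08314)(526)/(1.61 − 0.0547) = 43.732/1.5553 = 28.118 bar
a/V_m² = 6.26/(1.61)² = 2.4150 bar
P = 28.118 − 2.4150 = 25.70 bar

P ≈ 25.70 bar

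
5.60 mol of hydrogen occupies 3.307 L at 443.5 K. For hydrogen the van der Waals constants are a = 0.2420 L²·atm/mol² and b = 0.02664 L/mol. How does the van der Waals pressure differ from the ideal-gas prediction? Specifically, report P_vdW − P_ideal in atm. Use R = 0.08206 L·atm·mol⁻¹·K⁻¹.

Ideal: P_ideal = nRT/V = (5.60)(0.08206)(443.5)/3.307 = 61.6281 atm
vdW: P = nRT/(V − nb) − a n²/V² = 203.804/3.15782 − 7.58912/10.9362 = 64.5395 − 0.693945 = 63.8456 atm
ΔP = 63.8456 − 61.6281 = 2.218 atm

ΔP ≈ 2.218 atm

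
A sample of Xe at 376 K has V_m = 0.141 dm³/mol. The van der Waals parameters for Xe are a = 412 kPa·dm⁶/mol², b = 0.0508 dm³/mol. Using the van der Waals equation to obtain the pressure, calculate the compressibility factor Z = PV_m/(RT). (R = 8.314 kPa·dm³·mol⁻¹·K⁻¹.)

Z ≈ 0.6285

P = RT/(V_m − b) − a/V_m² = (8.314)(376)/(0.141 − 0.0508) − 412/(0.141)²
  = 3126.1/0.090200 − 20723 = 34657 − 20723 = 13934 kPa
Z = PV_m/(RT) = (13934)(0.141)/((8.314)(376)) = 1964.7/3126.1 = 0.6285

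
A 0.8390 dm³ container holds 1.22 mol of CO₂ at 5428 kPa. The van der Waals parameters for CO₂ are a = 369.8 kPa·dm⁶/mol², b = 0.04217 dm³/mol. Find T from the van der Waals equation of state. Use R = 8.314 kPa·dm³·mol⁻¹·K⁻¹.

T = (P + a n²/V²)(V − nb)/(nR)
P + a n²/V² = 5428 + (369.8)(1.22)²/(0.8390)² = 6209.9 kPa
V − nb = 0.8390 − (1.22)(0.04217) = 0.78755 dm³
T = (6209.9)(0.78755)/((1.22)(8.314)) = 482.2 K

T ≈ 482.2 K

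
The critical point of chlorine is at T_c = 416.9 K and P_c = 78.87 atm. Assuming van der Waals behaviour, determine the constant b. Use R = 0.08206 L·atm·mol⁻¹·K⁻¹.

b ≈ 0.05422 L/mol

From T_c = 8a/(27Rb) and P_c = a/(27b²): b = R T_c/(8 P_c).
b = (0.08206)(416.9)/(8×78.87) = 34.211/630.96 = 0.05422 L/mol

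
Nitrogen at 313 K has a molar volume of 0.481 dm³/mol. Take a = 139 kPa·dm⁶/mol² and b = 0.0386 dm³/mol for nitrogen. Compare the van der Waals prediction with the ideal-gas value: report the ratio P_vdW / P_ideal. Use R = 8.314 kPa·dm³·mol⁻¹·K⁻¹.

P_vdW / P_ideal ≈ 0.9762

Ideal: P_ideal = RT/V_m = (8.314)(313)/0.481 = 5410.15 kPa
vdW: P = RT/(V_m − b) − a/V_m² = 2602.28/0.442400 − 139/0.231361 = 5882.19 − 600.793 = 5281.40 kPa
Ratio = 5281.40/5410.15 = 0.9762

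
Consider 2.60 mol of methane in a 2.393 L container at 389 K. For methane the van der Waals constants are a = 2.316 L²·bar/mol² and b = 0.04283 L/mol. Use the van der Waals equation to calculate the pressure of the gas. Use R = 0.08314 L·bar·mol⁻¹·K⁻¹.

P ≈ 34.12 bar

P = nRT/(V − nb) − a n²/V²
nRT/(V − nb) = (2.60)(0.08314)(389)/(2.393 − 2.60×0.04283) = 84.088/2.2816 = 36.855 bar
a n²/V² = (2.316)(2.60)²/(2.393)² = 2.7340 bar
P = 36.855 − 2.7340 = 34.12 bar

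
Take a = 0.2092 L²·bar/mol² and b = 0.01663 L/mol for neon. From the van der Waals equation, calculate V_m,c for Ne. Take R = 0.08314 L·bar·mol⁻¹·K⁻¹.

For a van der Waals gas, V_m,c = 3b.
V_m,c = 3×0.01663 = 0.04989 L/mol

V_m,c ≈ 0.04989 L/mol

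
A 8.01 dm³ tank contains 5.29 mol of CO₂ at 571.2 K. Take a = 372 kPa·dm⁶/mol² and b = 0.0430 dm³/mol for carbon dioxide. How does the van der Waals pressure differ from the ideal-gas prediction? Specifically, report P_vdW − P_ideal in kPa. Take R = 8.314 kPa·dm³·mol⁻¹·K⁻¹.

Ideal: P_ideal = nRT/V = (5.29)(8.314)(571.2)/8.01 = 3136.33 kPa
vdW: P = nRT/(V − nb) − a n²/V² = 25122.0/7.78253 − 10410.1/64.1601 = 3228.00 − 162.252 = 3065.75 kPa
ΔP = 3065.75 − 3136.33 = -70.6 kPa

ΔP ≈ -70.6 kPa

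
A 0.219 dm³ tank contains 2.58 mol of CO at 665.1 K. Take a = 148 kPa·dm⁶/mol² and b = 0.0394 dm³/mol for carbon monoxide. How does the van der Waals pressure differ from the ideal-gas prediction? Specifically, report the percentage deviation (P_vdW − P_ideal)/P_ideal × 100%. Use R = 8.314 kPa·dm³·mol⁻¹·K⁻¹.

Ideal: P_ideal = nRT/V = (2.58)(8.314)(665.1)/0.219 = 65143.7 kPa
vdW: P = nRT/(V − nb) − a n²/V² = 14266.5/0.117348 − 985.147/0.0479610 = 121574 − 20540.6 = 101033 kPa
% deviation = (101033 − 65143.7)/65143.7 × 100% = 55.09%

55.09 %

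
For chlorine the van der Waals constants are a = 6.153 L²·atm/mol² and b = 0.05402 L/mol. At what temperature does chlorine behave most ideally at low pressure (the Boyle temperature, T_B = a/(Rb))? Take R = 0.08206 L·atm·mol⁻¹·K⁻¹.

T_B ≈ 1388 K

For a van der Waals gas the second virial coefficient B₂ = b − a/(RT) vanishes at T_B = a/(Rb).
T_B = 6.153/(0.08206×0.05402) = 6.153/0.0044329 = 1388 K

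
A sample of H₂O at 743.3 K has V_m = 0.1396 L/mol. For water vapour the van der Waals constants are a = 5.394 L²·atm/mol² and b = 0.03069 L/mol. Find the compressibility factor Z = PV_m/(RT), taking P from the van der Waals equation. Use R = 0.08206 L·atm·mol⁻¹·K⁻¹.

P = RT/(V_m − b) − a/V_m² = (0.08206)(743.3)/(0.1396 − 0.03069) − 5.394/(0.1396)²
  = 60.995/0.10891 − 276.78 = 560.05 − 276.78 = 283.27 atm
Z = PV_m/(RT) = (283.27)(0.1396)/((0.08206)(743.3)) = 39.544/60.995 = 0.6483

Z ≈ 0.6483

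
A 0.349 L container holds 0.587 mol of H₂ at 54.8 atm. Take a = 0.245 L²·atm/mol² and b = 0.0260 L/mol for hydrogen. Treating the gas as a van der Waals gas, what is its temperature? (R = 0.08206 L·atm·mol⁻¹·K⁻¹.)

T = (P + a n²/V²)(V − nb)/(nR)
P + a n²/V² = 54.8 + (0.245)(0.587)²/(0.349)² = 55.493 atm
V − nb = 0.349 − (0.587)(0.0260) = 0.33374 L
T = (55.493)(0.33374)/((0.587)(0.08206)) = 384.5 K

T ≈ 384.5 K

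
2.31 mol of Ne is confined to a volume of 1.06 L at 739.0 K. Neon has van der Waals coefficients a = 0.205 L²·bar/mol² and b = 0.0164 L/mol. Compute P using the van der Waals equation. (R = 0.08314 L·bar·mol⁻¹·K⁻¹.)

P ≈ 137.9 bar

P = nRT/(V − nb) − a n²/V²
nRT/(V − nb) = (2.31)(0.08314)(739.0)/(1.06 − 2.31×0.0164) = 141.93/1.0221 = 138.86 bar
a n²/V² = (0.205)(2.31)²/(1.06)² = 0.97357 bar
P = 138.86 − 0.97357 = 137.9 bar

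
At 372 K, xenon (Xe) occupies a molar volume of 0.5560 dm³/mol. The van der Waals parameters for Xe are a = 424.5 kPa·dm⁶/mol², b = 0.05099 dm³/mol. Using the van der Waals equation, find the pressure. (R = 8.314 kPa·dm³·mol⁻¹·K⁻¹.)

P = RT/(V_m − b) − a/V_m²
RT/(V_m − b) = (8.314)(372)/(0.5560 − 0.05099) = 3092.8/0.50501 = 6124.2 kPa
a/V_m² = 424.5/(0.5560)² = 1373.2 kPa
P = 6124.2 − 1373.2 = 4751 kPa

P ≈ 4751 kPa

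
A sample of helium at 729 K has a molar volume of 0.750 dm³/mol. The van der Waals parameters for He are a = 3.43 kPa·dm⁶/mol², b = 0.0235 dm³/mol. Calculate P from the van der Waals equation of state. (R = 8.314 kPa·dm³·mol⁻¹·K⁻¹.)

P = RT/(V_m − b) − a/V_m²
RT/(V_m − b) = (8.314)(729)/(0.750 − 0.0235) = 6060.9/0.72650 = 8342.6 kPa
a/V_m² = 3.43/(0.750)² = 6.0978 kPa
P = 8342.6 − 6.0978 = 8337 kPa

P ≈ 8337 kPa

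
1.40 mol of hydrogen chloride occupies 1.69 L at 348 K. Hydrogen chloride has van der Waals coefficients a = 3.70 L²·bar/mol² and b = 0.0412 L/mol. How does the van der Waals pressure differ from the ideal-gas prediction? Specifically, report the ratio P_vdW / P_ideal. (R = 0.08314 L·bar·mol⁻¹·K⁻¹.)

Ideal: P_ideal = nRT/V = (1.40)(0.08314)(348)/1.69 = 23.9679 bar
vdW: P = nRT/(V − nb) − a n²/V² = 40.5058/1.63232 − 7.25200/2.85610 = 24.8149 − 2.53913 = 22.2758 bar
Ratio = 22.2758/23.9679 = 0.9294

P_vdW / P_ideal ≈ 0.9294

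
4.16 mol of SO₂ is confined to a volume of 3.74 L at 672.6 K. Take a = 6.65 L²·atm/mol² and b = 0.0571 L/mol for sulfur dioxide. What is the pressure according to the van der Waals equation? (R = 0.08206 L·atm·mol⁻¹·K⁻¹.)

P = nRT/(V − nb) − a n²/V²
nRT/(V − nb) = (4.16)(0.08206)(672.6)/(3.74 − 4.16×0.0571) = 229.61/3.5025 = 65.556 atm
a n²/V² = (6.65)(4.16)²/(3.74)² = 8.2274 atm
P = 65.556 − 8.2274 = 57.33 atm

P ≈ 57.33 atm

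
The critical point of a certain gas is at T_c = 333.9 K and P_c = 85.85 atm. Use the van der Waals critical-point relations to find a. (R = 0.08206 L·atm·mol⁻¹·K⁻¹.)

a ≈ 3.689 L²·atm/mol²

From T_c = 8a/(27Rb) and P_c = a/(27b²): a = 27 R² T_c²/(64 P_c).
a = 27×(0.08206)²×(333.9)²/(64×85.85) = 20270/5494.4 = 3.689 L²·atm/mol²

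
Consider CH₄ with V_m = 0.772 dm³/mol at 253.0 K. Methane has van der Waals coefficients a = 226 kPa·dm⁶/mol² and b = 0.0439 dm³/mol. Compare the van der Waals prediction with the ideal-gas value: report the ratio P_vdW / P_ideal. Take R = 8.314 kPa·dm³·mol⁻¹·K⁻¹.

Ideal: P_ideal = RT/V_m = (8.314)(253.0)/0.772 = 2724.67 kPa
vdW: P = RT/(V_m − b) − a/V_m² = 2103.44/0.728100 − 226/0.595984 = 2888.94 − 379.205 = 2509.74 kPa
Ratio = 2509.74/2724.67 = 0.9211

P_vdW / P_ideal ≈ 0.9211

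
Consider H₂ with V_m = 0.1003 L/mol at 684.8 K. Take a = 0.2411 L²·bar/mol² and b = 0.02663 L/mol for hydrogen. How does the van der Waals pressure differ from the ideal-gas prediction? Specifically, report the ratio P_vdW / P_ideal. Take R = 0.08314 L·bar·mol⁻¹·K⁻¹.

P_vdW / P_ideal ≈ 1.319

Ideal: P_ideal = RT/V_m = (0.08314)(684.8)/0.1003 = 567.640 bar
vdW: P = RT/(V_m − b) − a/V_m² = 56.9343/0.0736700 − 0.2411/0.0100601 = 772.829 − 23.9660 = 748.863 bar
Ratio = 748.863/567.640 = 1.319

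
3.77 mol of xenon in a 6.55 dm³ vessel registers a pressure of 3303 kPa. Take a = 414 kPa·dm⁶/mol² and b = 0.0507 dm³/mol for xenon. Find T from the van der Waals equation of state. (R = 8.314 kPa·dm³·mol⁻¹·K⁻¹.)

T = (P + a n²/V²)(V − nb)/(nR)
P + a n²/V² = 3303 + (414)(3.77)²/(6.55)² = 3440.2 kPa
V − nb = 6.55 − (3.77)(0.0507) = 6.3589 dm³
T = (3440.2)(6.3589)/((3.77)(8.314)) = 697.9 K

T ≈ 697.9 K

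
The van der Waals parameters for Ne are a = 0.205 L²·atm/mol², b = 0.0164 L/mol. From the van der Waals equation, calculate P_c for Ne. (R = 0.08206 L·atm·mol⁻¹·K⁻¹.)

P_c ≈ 28.23 atm

For a van der Waals gas, P_c = a/(27b²).
P_c = 0.205/(27×(0.0164)²) = 0.205/0.0072619 = 28.23 atm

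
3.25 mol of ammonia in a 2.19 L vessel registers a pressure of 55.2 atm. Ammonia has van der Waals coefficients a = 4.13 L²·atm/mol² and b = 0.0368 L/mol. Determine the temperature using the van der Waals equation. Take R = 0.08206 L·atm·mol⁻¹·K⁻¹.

T ≈ 499.1 K

T = (P + a n²/V²)(V − nb)/(nR)
P + a n²/V² = 55.2 + (4.13)(3.25)²/(2.19)² = 64.296 atm
V − nb = 2.19 − (3.25)(0.0368) = 2.0704 L
T = (64.296)(2.0704)/((3.25)(0.08206)) = 499.1 K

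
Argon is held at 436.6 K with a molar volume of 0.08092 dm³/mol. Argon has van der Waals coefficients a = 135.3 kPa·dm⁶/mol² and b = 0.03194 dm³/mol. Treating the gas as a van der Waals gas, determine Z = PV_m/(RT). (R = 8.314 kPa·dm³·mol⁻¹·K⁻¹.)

Z ≈ 1.191

P = RT/(V_m − b) − a/V_m² = (8.314)(436.6)/(0.08092 − 0.03194) − 135.3/(0.08092)²
  = 3629.9/0.048980 − 20663 = 74110 − 20663 = 53447 kPa
Z = PV_m/(RT) = (53447)(0.08092)/((8.314)(436.6)) = 4324.9/3629.9 = 1.191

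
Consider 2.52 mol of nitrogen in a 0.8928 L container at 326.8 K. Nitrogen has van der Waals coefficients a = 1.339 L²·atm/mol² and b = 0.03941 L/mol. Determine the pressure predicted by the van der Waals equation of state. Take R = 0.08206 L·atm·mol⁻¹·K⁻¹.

P = nRT/(V − nb) − a n²/V²
nRT/(V − nb) = (2.52)(0.08206)(326.8)/(0.8928 − 2.52×0.03941) = 67.579/0.79349 = 85.167 atm
a n²/V² = (1.339)(2.52)²/(0.8928)² = 10.668 atm
P = 85.167 − 10.668 = 74.50 atm

P ≈ 74.50 atm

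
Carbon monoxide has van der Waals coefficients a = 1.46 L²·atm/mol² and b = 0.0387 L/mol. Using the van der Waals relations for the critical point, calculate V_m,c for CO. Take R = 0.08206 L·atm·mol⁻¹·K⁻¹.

V_m,c ≈ 0.1161 L/mol

For a van der Waals gas, V_m,c = 3b.
V_m,c = 3×0.0387 = 0.1161 L/mol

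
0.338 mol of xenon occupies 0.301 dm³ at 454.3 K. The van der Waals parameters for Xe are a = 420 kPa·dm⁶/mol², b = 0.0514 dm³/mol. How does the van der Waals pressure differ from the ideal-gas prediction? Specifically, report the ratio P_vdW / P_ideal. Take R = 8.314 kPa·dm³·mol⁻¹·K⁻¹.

Ideal: P_ideal = nRT/V = (0.338)(8.314)(454.3)/0.301 = 4241.34 kPa
vdW: P = nRT/(V − nb) − a n²/V² = 1276.64/0.283627 − 47.9825/0.0906010 = 4501.12 − 529.602 = 3971.52 kPa
Ratio = 3971.52/4241.34 = 0.9364

P_vdW / P_ideal ≈ 0.9364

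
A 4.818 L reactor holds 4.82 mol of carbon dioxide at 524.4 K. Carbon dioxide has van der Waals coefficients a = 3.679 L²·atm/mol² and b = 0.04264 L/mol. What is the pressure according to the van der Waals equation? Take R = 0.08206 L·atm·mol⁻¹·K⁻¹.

P ≈ 41.29 atm

P = nRT/(V − nb) − a n²/V²
nRT/(V − nb) = (4.82)(0.08206)(524.4)/(4.818 − 4.82×0.04264) = 207.42/4.6125 = 44.969 atm
a n²/V² = (3.679)(4.82)²/(4.818)² = 3.6821 atm
P = 44.969 − 3.6821 = 41.29 atm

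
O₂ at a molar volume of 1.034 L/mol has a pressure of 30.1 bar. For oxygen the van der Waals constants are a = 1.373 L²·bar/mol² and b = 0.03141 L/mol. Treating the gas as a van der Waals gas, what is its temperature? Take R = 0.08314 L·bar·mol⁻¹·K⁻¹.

T = (P + a/V_m²)(V_m − b)/R
P + a/V_m² = 30.1 + 1.373/(1.034)² = 31.384 bar
V_m − b = 1.034 − 0.03141 = 1.0026 L/mol
T = (31.384)(1.0026)/0.08314 = 378.5 K

T ≈ 378.5 K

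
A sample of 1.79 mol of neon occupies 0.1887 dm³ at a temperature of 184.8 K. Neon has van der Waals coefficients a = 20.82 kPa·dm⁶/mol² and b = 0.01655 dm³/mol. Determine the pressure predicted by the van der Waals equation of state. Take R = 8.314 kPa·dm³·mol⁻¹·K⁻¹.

P = nRT/(V − nb) − a n²/V²
nRT/(V − nb) = (1.79)(8.314)(184.8)/(0.1887 − 1.79×0.01655) = 2750.2/0.15908 = 17288 kPa
a n²/V² = (20.82)(1.79)²/(0.1887)² = 1873.5 kPa
P = 17288 − 1873.5 = 15415 kPa

P ≈ 15415 kPa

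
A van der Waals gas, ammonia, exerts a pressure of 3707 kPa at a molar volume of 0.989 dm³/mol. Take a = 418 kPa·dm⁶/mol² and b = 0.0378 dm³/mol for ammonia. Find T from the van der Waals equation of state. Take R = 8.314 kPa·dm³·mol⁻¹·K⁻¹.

T ≈ 473.0 K

T = (P + a/V_m²)(V_m − b)/R
P + a/V_m² = 3707 + 418/(0.989)² = 4134.3 kPa
V_m − b = 0.989 − 0.0378 = 0.95120 dm³/mol
T = (4134.3)(0.95120)/8.314 = 473.0 K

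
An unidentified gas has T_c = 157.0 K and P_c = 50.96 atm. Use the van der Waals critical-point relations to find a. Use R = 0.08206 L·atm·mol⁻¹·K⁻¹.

a ≈ 1.374 L²·atm/mol²

From T_c = 8a/(27Rb) and P_c = a/(27b²): a = 27 R² T_c²/(64 P_c).
a = 27×(0.08206)²×(157.0)²/(64×50.96) = 4481.5/3261.4 = 1.374 L²·atm/mol²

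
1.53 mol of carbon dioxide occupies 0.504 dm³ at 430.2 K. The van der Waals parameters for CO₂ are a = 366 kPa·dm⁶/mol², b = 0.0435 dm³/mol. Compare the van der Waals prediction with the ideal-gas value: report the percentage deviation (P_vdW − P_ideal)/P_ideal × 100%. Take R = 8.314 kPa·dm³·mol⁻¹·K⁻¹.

-15.85 %

Ideal: P_ideal = nRT/V = (1.53)(8.314)(430.2)/0.504 = 10857.8 kPa
vdW: P = nRT/(V − nb) − a n²/V² = 5472.32/0.437445 − 856.769/0.254016 = 12509.7 − 3372.89 = 9136.8 kPa
% deviation = (9136.8 − 10857.8)/10857.8 × 100% = -15.85%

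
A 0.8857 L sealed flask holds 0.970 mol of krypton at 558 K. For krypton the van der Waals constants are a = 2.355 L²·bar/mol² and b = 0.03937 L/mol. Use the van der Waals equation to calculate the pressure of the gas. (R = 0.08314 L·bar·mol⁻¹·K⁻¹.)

P ≈ 50.27 bar

P = nRT/(V − nb) − a n²/V²
nRT/(V − nb) = (0.970)(0.08314)(558)/(0.8857 − 0.970×0.03937) = 45.000/0.84751 = 53.097 bar
a n²/V² = (2.355)(0.970)²/(0.8857)² = 2.8246 bar
P = 53.097 − 2.8246 = 50.27 bar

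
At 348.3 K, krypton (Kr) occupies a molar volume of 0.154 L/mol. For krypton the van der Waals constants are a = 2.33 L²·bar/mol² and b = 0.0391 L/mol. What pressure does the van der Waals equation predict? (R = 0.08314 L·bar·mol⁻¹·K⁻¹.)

P ≈ 153.8 bar

P = RT/(V_m − b) − a/V_m²
RT/(V_m − b) = (0.08314)(348.3)/(0.154 − 0.0391) = 28.958/0.11490 = 252.03 bar
a/V_m² = 2.33/(0.154)² = 98.246 bar
P = 252.03 − 98.246 = 153.8 bar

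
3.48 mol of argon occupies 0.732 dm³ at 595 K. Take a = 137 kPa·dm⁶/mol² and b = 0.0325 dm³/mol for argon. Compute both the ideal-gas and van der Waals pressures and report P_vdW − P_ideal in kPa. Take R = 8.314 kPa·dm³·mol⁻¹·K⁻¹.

Ideal: P_ideal = nRT/V = (3.48)(8.314)(595)/0.732 = 23517.7 kPa
vdW: P = nRT/(V − nb) − a n²/V² = 17215.0/0.618900 − 1659.12/0.535824 = 27815.5 − 3096.39 = 24719.1 kPa
ΔP = 24719.1 − 23517.7 = 1201 kPa

ΔP ≈ 1201 kPa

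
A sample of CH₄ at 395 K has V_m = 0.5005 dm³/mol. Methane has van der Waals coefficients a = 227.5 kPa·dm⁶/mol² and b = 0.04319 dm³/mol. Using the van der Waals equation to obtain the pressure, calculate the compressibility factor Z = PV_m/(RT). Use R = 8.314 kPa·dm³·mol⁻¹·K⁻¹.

Z ≈ 0.9560

P = RT/(V_m − b) − a/V_m² = (8.314)(395)/(0.5005 − 0.04319) − 227.5/(0.5005)²
  = 3284.0/0.45731 − 908.18 = 7181.1 − 908.18 = 6272.9 kPa
Z = PV_m/(RT) = (6272.9)(0.5005)/((8.314)(395)) = 3139.6/3284.0 = 0.9560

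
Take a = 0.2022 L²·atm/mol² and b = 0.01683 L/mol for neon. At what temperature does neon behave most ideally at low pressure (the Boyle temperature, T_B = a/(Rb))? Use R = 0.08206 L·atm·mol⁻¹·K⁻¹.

For a van der Waals gas the second virial coefficient B₂ = b − a/(RT) vanishes at T_B = a/(Rb).
T_B = 0.2022/(0.08206×0.01683) = 0.2022/0.0013811 = 146.4 K

T_B ≈ 146.4 K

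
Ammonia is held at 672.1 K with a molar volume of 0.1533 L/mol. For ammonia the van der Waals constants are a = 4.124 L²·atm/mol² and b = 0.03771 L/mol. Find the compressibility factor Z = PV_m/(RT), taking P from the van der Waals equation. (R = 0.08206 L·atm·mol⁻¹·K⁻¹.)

P = RT/(V_m − b) − a/V_m² = (0.08206)(672.1)/(0.1533 − 0.03771) − 4.124/(0.1533)²
  = 55.153/0.11559 − 175.48 = 477.14 − 175.48 = 301.66 atm
Z = PV_m/(RT) = (301.66)(0.1533)/((0.08206)(672.1)) = 46.244/55.153 = 0.8385

Z ≈ 0.8385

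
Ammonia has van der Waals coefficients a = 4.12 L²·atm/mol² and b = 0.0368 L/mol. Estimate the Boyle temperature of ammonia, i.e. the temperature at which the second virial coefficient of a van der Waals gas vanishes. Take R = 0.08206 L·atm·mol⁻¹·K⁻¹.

T_B ≈ 1364 K

For a van der Waals gas the second virial coefficient B₂ = b − a/(RT) vanishes at T_B = a/(Rb).
T_B = 4.12/(0.08206×0.0368) = 4.12/0.0030198 = 1364 K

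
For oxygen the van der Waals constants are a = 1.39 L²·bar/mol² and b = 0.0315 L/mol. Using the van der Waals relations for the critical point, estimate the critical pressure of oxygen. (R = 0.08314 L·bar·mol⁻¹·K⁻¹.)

P_c ≈ 51.88 bar

For a van der Waals gas, P_c = a/(27b²).
P_c = 1.39/(27×(0.0315)²) = 1.39/0.026791 = 51.88 bar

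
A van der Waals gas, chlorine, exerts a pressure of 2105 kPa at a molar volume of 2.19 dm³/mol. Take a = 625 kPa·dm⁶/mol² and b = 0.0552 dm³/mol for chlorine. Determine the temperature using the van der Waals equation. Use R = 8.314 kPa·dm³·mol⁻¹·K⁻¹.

T ≈ 574.0 K

T = (P + a/V_m²)(V_m − b)/R
P + a/V_m² = 2105 + 625/(2.19)² = 2235.3 kPa
V_m − b = 2.19 − 0.0552 = 2.1348 dm³/mol
T = (2235.3)(2.1348)/8.314 = 574.0 K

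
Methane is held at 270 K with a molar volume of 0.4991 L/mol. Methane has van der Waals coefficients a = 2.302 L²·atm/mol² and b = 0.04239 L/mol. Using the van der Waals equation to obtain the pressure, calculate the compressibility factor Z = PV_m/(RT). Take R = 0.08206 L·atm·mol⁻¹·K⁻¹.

Z ≈ 0.8846

P = RT/(V_m − b) − a/V_m² = (0.08206)(270)/(0.4991 − 0.04239) − 2.302/(0.4991)²
  = 22.156/0.45671 − 9.2412 = 48.512 − 9.2412 = 39.271 atm
Z = PV_m/(RT) = (39.271)(0.4991)/((0.08206)(270)) = 19.600/22.156 = 0.8846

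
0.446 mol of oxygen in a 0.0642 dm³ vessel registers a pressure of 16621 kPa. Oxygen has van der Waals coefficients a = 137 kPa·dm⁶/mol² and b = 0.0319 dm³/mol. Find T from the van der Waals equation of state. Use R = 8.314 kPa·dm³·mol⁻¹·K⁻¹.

T = (P + a n²/V²)(V − nb)/(nR)
P + a n²/V² = 16621 + (137)(0.446)²/(0.0642)² = 23233 kPa
V − nb = 0.0642 − (0.446)(0.0319) = 0.049973 dm³
T = (23233)(0.049973)/((0.446)(8.314)) = 313.1 K

T ≈ 313.1 K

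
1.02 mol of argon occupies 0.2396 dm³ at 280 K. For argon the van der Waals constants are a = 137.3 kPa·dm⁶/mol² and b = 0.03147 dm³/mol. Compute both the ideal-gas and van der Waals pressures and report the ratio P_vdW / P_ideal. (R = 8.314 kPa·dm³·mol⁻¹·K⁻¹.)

Ideal: P_ideal = nRT/V = (1.02)(8.314)(280)/0.2396 = 9910.18 kPa
vdW: P = nRT/(V − nb) − a n²/V² = 2374.48/0.207501 − 142.847/0.0574082 = 11443.2 − 2488.27 = 8954.9 kPa
Ratio = 8954.9/9910.18 = 0.9036

P_vdW / P_ideal ≈ 0.9036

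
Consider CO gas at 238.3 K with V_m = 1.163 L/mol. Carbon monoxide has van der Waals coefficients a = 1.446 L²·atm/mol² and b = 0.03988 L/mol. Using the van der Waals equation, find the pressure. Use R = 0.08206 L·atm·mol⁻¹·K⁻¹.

P = RT/(V_m − b) − a/V_m²
RT/(V_m − b) = (0.08206)(238.3)/(1.163 − 0.03988) = 19.555/1.1231 = 17.412 atm
a/V_m² = 1.446/(1.163)² = 1.0691 atm
P = 17.412 − 1.0691 = 16.34 atm

P ≈ 16.34 atm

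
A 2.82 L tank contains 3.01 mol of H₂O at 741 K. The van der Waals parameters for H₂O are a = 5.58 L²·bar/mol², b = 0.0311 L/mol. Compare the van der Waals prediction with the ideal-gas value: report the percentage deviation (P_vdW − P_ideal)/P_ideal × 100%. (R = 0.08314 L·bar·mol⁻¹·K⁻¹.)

Ideal: P_ideal = nRT/V = (3.01)(0.08314)(741)/2.82 = 65.7575 bar
vdW: P = nRT/(V − nb) − a n²/V² = 185.436/2.72639 − 50.5554/7.95240 = 68.0152 − 6.35725 = 61.6580 bar
% deviation = (61.6580 − 65.7575)/65.7575 × 100% = -6.23%

-6.23 %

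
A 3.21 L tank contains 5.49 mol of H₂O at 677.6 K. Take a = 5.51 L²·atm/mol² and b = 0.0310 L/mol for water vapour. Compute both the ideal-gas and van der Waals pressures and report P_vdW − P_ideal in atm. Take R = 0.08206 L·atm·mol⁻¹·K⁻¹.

Ideal: P_ideal = nRT/V = (5.49)(0.08206)(677.6)/3.21 = 95.0982 atm
vdW: P = nRT/(V − nb) − a n²/V² = 305.265/3.03981 − 166.072/10.3041 = 100.422 − 16.1171 = 84.305 atm
ΔP = 84.305 − 95.0982 = -10.79 atm

ΔP ≈ -10.79 atm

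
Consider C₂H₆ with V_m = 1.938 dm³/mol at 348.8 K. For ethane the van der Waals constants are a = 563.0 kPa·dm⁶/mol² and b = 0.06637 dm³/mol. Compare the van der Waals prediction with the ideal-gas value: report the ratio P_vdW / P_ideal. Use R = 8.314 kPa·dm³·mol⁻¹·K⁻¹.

Ideal: P_ideal = RT/V_m = (8.314)(348.8)/1.938 = 1496.35 kPa
vdW: P = RT/(V_m − b) − a/V_m² = 2899.92/1.87163 − 563.0/3.75584 = 1549.41 − 149.900 = 1399.51 kPa
Ratio = 1399.51/1496.35 = 0.9353

P_vdW / P_ideal ≈ 0.9353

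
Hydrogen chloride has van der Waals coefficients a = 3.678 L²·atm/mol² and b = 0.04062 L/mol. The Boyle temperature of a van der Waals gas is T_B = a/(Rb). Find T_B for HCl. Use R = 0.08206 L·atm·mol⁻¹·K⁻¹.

T_B ≈ 1103 K

For a van der Waals gas the second virial coefficient B₂ = b − a/(RT) vanishes at T_B = a/(Rb).
T_B = 3.678/(0.08206×0.04062) = 3.678/0.0033333 = 1103 K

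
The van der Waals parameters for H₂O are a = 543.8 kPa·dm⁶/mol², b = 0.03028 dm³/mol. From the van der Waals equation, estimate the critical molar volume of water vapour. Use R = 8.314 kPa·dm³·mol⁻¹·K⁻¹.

V_m,c ≈ 0.09084 dm³/mol

For a van der Waals gas, V_m,c = 3b.
V_m,c = 3×0.03028 = 0.09084 dm³/mol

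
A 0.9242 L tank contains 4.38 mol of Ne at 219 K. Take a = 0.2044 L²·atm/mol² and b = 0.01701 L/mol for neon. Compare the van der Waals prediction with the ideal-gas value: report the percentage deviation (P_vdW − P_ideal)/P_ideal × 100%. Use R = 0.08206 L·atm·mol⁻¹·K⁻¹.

Ideal: P_ideal = nRT/V = (4.38)(0.08206)(219)/0.9242 = 85.1694 atm
vdW: P = nRT/(V − nb) − a n²/V² = 78.7136/0.849696 − 3.92129/0.854146 = 92.6374 − 4.59089 = 88.0465 atm
% deviation = (88.0465 − 85.1694)/85.1694 × 100% = 3.38%

3.38 %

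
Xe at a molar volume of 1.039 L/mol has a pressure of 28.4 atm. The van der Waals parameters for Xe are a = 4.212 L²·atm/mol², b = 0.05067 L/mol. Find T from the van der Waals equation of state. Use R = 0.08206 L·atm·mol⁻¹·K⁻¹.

T ≈ 389.0 K

T = (P + a/V_m²)(V_m − b)/R
P + a/V_m² = 28.4 + 4.212/(1.039)² = 32.302 atm
V_m − b = 1.039 − 0.05067 = 0.98833 L/mol
T = (32.302)(0.98833)/0.08206 = 389.0 K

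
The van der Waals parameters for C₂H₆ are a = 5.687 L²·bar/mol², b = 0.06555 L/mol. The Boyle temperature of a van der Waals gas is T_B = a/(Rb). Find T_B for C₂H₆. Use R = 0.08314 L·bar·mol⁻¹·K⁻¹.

For a van der Waals gas the second virial coefficient B₂ = b − a/(RT) vanishes at T_B = a/(Rb).
T_B = 5.687/(0.08314×0.06555) = 5.687/0.0054498 = 1044 K

T_B ≈ 1044 K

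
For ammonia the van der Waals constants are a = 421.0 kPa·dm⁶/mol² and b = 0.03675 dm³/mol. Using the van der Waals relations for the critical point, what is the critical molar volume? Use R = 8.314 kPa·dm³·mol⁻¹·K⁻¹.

V_m,c ≈ 0.1103 dm³/mol

For a van der Waals gas, V_m,c = 3b.
V_m,c = 3×0.03675 = 0.1103 dm³/mol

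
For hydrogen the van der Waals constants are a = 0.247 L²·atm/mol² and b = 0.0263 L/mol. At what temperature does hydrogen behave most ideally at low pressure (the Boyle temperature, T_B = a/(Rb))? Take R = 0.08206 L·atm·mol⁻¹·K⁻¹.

For a van der Waals gas the second virial coefficient B₂ = b − a/(RT) vanishes at T_B = a/(Rb).
T_B = 0.247/(0.08206×0.0263) = 0.247/0.0021582 = 114.4 K

T_B ≈ 114.4 K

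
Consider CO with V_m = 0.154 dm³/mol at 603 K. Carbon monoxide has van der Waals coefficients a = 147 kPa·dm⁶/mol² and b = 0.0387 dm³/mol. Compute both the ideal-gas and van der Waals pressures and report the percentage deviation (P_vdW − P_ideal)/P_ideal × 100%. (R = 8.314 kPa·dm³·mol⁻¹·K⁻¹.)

Ideal: P_ideal = RT/V_m = (8.314)(603)/0.154 = 32554.2 kPa
vdW: P = RT/(V_m − b) − a/V_m² = 5013.34/0.115300 − 147/0.0237160 = 43480.8 − 6198.35 = 37282.5 kPa
% deviation = (37282.5 − 32554.2)/32554.2 × 100% = 14.52%

14.52 %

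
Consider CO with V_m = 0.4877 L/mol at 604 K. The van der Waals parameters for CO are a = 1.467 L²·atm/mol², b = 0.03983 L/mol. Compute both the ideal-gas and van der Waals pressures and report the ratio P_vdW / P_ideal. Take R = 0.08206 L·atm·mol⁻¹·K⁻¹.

Ideal: P_ideal = RT/V_m = (0.08206)(604)/0.4877 = 101.629 atm
vdW: P = RT/(V_m − b) − a/V_m² = 49.5642/0.447870 − 1.467/0.237851 = 110.666 − 6.16773 = 104.498 atm
Ratio = 104.498/101.629 = 1.028

P_vdW / P_ideal ≈ 1.028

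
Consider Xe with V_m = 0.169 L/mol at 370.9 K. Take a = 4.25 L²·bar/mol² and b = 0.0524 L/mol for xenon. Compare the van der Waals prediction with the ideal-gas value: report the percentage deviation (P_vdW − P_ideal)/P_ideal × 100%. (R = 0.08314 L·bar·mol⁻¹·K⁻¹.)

-36.61 %

Ideal: P_ideal = RT/V_m = (0.08314)(370.9)/0.169 = 182.465 bar
vdW: P = RT/(V_m − b) − a/V_m² = 30.8366/0.116600 − 4.25/0.0285610 = 264.465 − 148.804 = 115.661 bar
% deviation = (115.661 − 182.465)/182.465 × 100% = -36.61%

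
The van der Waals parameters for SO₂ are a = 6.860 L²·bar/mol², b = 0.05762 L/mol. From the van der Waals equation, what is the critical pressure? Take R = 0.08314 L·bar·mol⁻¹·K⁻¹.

P_c ≈ 76.53 bar

For a van der Waals gas, P_c = a/(27b²).
P_c = 6.860/(27×(0.05762)²) = 6.860/0.089642 = 76.53 bar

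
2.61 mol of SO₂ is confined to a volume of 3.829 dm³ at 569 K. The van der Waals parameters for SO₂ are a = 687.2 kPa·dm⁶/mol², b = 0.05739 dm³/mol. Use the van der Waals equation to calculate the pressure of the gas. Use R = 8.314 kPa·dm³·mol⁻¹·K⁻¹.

P ≈ 3037 kPa

P = nRT/(V − nb) − a n²/V²
nRT/(V − nb) = (2.61)(8.314)(569)/(3.829 − 2.61×0.05739) = 12347/3.6792 = 3355.9 kPa
a n²/V² = (687.2)(2.61)²/(3.829)² = 319.30 kPa
P = 3355.9 − 319.30 = 3037 kPa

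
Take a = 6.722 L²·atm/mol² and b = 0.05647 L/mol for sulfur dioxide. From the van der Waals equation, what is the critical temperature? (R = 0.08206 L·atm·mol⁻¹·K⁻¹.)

T_c ≈ 429.8 K

For a van der Waals gas, T_c = 8a/(27Rb).
T_c = 8×6.722/(27×0.08206×0.05647) = 53.776/0.12512 = 429.8 K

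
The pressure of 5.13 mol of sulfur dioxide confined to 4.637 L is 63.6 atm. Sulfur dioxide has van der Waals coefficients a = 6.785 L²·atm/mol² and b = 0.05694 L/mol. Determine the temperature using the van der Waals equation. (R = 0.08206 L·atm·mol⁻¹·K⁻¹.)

T ≈ 742.1 K

T = (P + a n²/V²)(V − nb)/(nR)
P + a n²/V² = 63.6 + (6.785)(5.13)²/(4.637)² = 71.904 atm
V − nb = 4.637 − (5.13)(0.05694) = 4.3449 L
T = (71.904)(4.3449)/((5.13)(0.08206)) = 742.1 K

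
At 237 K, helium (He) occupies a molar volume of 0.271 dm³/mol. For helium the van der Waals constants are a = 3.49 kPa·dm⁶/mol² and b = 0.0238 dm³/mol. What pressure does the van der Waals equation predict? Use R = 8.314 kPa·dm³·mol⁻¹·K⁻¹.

P = RT/(V_m − b) − a/V_m²
RT/(V_m − b) = (8.314)(237)/(0.271 − 0.0238) = 1970.4/0.24720 = 7970.9 kPa
a/V_m² = 3.49/(0.271)² = 47.521 kPa
P = 7970.9 − 47.521 = 7923 kPa

P ≈ 7923 kPa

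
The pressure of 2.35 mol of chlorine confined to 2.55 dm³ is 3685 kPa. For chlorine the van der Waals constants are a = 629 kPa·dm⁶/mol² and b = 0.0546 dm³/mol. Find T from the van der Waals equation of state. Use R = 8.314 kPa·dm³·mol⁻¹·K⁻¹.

T ≈ 523.0 K

T = (P + a n²/V²)(V − nb)/(nR)
P + a n²/V² = 3685 + (629)(2.35)²/(2.55)² = 4219.2 kPa
V − nb = 2.55 − (2.35)(0.0546) = 2.4217 dm³
T = (4219.2)(2.4217)/((2.35)(8.314)) = 523.0 K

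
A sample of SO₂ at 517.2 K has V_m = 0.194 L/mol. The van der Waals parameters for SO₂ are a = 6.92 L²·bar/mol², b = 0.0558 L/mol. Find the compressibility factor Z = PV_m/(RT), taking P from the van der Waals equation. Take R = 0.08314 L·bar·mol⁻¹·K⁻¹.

Z ≈ 0.5742

P = RT/(V_m − b) − a/V_m² = (0.08314)(517.2)/(0.194 − 0.0558) − 6.92/(0.194)²
  = 43.000/0.13820 − 183.87 = 311.14 − 183.87 = 127.27 bar
Z = PV_m/(RT) = (127.27)(0.194)/((0.08314)(517.2)) = 24.690/43.000 = 0.5742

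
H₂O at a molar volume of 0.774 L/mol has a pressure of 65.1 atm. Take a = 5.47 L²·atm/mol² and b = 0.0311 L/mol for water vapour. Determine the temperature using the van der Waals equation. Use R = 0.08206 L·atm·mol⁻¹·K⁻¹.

T ≈ 672.0 K

T = (P + a/V_m²)(V_m − b)/R
P + a/V_m² = 65.1 + 5.47/(0.774)² = 74.231 atm
V_m − b = 0.774 − 0.0311 = 0.74290 L/mol
T = (74.231)(0.74290)/0.08206 = 672.0 K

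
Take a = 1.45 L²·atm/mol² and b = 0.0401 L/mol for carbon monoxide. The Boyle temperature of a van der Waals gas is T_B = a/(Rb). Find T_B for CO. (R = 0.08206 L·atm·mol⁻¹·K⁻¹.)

For a van der Waals gas the second virial coefficient B₂ = b − a/(RT) vanishes at T_B = a/(Rb).
T_B = 1.45/(0.08206×0.0401) = 1.45/0.0032906 = 440.6 K

T_B ≈ 440.6 K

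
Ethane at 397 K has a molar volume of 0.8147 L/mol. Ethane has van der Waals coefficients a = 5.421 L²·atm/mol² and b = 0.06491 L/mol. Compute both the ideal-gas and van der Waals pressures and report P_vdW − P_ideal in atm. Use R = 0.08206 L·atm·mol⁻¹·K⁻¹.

ΔP ≈ -4.706 atm

Ideal: P_ideal = RT/V_m = (0.08206)(397)/0.8147 = 39.9875 atm
vdW: P = RT/(V_m − b) − a/V_m² = 32.5778/0.749790 − 5.421/0.663736 = 43.4492 − 8.16740 = 35.2818 atm
ΔP = 35.2818 − 39.9875 = -4.706 atm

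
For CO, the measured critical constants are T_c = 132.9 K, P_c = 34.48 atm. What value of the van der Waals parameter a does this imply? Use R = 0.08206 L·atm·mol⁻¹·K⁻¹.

From T_c = 8a/(27Rb) and P_c = a/(27b²): a = 27 R² T_c²/(64 P_c).
a = 27×(0.08206)²×(132.9)²/(64×34.48) = 3211.3/2206.7 = 1.455 L²·atm/mol²

a ≈ 1.455 L²·atm/mol²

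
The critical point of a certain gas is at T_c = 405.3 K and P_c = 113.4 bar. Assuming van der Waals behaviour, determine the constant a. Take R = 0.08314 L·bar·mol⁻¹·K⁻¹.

a ≈ 4.224 L²·bar/mol²

From T_c = 8a/(27Rb) and P_c = a/(27b²): a = 27 R² T_c²/(64 P_c).
a = 27×(0.08314)²×(405.3)²/(64×113.4) = 30658/7257.6 = 4.224 L²·bar/mol²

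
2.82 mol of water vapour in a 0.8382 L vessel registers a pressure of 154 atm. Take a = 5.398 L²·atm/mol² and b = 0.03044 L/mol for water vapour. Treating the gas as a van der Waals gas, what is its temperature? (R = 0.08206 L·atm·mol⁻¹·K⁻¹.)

T ≈ 699.3 K

T = (P + a n²/V²)(V − nb)/(nR)
P + a n²/V² = 154 + (5.398)(2.82)²/(0.8382)² = 215.10 atm
V − nb = 0.8382 − (2.82)(0.03044) = 0.75236 L
T = (215.10)(0.75236)/((2.82)(0.08206)) = 699.3 K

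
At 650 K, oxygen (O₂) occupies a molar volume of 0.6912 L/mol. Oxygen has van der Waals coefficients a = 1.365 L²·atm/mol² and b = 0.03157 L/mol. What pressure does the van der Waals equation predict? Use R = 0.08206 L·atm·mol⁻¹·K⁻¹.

P = RT/(V_m − b) − a/V_m²
RT/(V_m − b) = (0.08206)(650)/(0.6912 − 0.03157) = 53.339/0.65963 = 80.862 atm
a/V_m² = 1.365/(0.6912)² = 2.8571 atm
P = 80.862 − 2.8571 = 78.00 atm

P ≈ 78.00 atm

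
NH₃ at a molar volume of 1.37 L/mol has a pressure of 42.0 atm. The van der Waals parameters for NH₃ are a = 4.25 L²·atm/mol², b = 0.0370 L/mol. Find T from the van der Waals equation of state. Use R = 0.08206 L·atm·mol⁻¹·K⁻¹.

T ≈ 719.0 K

T = (P + a/V_m²)(V_m − b)/R
P + a/V_m² = 42.0 + 4.25/(1.37)² = 44.264 atm
V_m − b = 1.37 − 0.0370 = 1.3330 L/mol
T = (44.264)(1.3330)/0.08206 = 719.0 K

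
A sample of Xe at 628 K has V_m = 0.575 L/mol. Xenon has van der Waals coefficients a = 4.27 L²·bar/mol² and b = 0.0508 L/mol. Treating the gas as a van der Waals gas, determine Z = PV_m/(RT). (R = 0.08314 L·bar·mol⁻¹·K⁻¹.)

P = RT/(V_m − b) − a/V_m² = (0.08314)(628)/(0.575 − 0.0508) − 4.27/(0.575)²
  = 52.212/0.52420 − 12.915 = 99.603 − 12.915 = 86.688 bar
Z = PV_m/(RT) = (86.688)(0.575)/((0.08314)(628)) = 49.846/52.212 = 0.9547

Z ≈ 0.9547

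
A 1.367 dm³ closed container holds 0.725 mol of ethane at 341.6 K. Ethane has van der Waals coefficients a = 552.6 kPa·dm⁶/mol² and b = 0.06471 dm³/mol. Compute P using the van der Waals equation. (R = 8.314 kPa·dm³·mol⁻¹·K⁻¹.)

P = nRT/(V − nb) − a n²/V²
nRT/(V − nb) = (0.725)(8.314)(341.6)/(1.367 − 0.725×0.06471) = 2059.0/1.3201 = 1559.7 kPa
a n²/V² = (552.6)(0.725)²/(1.367)² = 155.44 kPa
P = 1559.7 − 155.44 = 1404 kPa

P ≈ 1404 kPa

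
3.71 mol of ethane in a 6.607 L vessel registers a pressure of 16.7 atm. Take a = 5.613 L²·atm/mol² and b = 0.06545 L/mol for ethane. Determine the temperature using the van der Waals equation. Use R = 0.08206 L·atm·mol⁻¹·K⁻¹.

T = (P + a n²/V²)(V − nb)/(nR)
P + a n²/V² = 16.7 + (5.613)(3.71)²/(6.607)² = 18.470 atm
V − nb = 6.607 − (3.71)(0.06545) = 6.3642 L
T = (18.470)(6.3642)/((3.71)(0.08206)) = 386.1 K

T ≈ 386.1 K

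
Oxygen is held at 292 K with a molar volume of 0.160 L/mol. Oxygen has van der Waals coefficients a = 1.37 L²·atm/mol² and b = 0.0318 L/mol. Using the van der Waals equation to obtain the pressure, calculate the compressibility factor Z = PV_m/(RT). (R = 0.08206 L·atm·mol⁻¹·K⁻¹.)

Z ≈ 0.8907

P = RT/(V_m − b) − a/V_m² = (0.08206)(292)/(0.160 − 0.0318) − 1.37/(0.160)²
  = 23.962/0.12820 − 53.516 = 186.91 − 53.516 = 133.39 atm
Z = PV_m/(RT) = (133.39)(0.160)/((0.08206)(292)) = 21.342/23.962 = 0.8907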